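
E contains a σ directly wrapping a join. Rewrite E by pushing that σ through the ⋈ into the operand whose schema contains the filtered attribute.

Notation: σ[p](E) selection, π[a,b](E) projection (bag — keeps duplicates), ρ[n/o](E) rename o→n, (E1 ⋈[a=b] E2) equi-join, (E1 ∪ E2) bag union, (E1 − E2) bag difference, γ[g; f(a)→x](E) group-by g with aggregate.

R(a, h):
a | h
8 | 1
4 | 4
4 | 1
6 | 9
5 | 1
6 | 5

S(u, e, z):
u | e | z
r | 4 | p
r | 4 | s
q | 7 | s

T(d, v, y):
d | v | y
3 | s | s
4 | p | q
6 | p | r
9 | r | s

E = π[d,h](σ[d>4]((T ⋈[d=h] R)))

σ filters on d, owned by the left side.
E' = π[d,h]((σ[d>4](T) ⋈[d=h] R))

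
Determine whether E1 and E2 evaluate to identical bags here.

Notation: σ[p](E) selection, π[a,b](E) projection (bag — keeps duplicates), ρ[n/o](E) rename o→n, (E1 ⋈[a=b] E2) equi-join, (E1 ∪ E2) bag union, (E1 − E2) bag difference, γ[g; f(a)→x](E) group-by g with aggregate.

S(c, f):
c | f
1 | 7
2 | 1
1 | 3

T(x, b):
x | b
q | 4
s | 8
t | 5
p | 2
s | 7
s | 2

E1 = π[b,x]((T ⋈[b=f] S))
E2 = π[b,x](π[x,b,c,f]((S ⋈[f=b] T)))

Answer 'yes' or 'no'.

E1 stepwise |·|:
  T → 6
  S → 3
  (T ⋈[b=f] S) → 1
  π[b,x]((T ⋈[b=f] S)) → 1
E2 stepwise |·|:
  S → 3
  T → 6
  (S ⋈[f=b] T) → 1
  π[x,b,c,f]((S ⋈[f=b] T)) → 1
  π[b,x](π[x,b,c,f]((S ⋈[f=b] T))) → 1

E1 and E2 produce the same multiset:
b | x
7 | s

yes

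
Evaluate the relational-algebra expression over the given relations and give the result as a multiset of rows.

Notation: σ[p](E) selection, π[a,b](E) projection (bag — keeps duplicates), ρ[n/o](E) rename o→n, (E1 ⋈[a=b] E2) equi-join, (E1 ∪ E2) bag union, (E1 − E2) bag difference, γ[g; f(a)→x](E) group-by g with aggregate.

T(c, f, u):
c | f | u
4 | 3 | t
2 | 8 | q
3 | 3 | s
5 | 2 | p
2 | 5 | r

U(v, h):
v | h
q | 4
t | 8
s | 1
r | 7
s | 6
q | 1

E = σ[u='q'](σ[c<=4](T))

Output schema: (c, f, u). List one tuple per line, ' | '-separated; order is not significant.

Subexpression sizes:
  T → 5
  σ[c<=4](T) → 4
  σ[u='q'](σ[c<=4](T)) → 1

== RESULT ==
c | f | u
2 | 8 | q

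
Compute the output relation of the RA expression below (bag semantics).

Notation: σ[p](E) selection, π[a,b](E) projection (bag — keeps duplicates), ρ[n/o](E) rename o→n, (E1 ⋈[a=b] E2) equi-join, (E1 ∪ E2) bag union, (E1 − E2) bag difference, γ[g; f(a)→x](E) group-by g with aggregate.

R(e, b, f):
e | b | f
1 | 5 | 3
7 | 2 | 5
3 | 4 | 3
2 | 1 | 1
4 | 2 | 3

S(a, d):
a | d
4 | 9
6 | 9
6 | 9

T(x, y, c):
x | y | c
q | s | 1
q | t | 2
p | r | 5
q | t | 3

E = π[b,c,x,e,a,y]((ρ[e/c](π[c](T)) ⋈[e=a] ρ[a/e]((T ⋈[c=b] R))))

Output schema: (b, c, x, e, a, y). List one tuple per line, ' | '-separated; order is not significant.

Stepwise |·|:
  T → 4
  π[c](T) → 4
  ρ[e/c](π[c](T)) → 4
  T → 4
  R → 5
  (T ⋈[c=b] R) → 4
  ρ[a/e]((T ⋈[c=b] R)) → 4
  (ρ[e/c](π[c](T)) ⋈[e=a] ρ[a/e]((T ⋈[c=b] R))) → 2
  π[b,c,x,e,a,y]((ρ[e/c](π[c](T)) ⋈[e=a] ρ[a/e]((T ⋈[c=b] R)))) → 2

== RESULT ==
b | c | x | e | a | y
1 | 1 | q | 2 | 2 | s
5 | 5 | p | 1 | 1 | r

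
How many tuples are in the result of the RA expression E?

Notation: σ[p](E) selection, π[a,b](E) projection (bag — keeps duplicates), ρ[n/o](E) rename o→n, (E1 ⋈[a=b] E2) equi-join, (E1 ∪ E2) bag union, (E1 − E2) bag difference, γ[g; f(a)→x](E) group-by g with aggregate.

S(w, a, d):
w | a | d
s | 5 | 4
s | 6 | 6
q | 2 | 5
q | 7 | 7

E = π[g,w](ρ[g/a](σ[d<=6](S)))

Subexpression sizes:
  S → 4
  σ[d<=6](S) → 3
  ρ[g/a](σ[d<=6](S)) → 3
  π[g,w](ρ[g/a](σ[d<=6](S))) → 3

|E| = 3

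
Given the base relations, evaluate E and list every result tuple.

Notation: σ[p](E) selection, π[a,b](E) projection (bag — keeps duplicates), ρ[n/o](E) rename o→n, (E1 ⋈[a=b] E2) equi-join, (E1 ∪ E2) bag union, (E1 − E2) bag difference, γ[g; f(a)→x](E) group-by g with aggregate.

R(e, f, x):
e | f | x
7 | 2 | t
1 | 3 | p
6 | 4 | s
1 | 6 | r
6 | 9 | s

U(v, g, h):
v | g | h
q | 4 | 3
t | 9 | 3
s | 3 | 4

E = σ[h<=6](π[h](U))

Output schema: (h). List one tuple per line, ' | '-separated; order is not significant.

Stepwise |·|:
  U → 3
  π[h](U) → 3
  σ[h<=6](π[h](U)) → 3

== RESULT ==
h
3
3
4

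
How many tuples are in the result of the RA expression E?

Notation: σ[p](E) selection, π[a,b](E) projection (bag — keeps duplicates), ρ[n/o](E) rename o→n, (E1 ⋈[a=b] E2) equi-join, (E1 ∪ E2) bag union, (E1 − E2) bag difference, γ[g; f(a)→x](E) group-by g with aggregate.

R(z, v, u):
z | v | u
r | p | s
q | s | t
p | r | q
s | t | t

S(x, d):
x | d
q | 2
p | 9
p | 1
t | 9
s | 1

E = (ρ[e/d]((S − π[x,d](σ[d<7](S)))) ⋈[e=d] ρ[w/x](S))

Stepwise |·|:
  S → 5
  S → 5
  σ[d<7](S) → 3
  π[x,d](σ[d<7](S)) → 3
  (S − π[x,d](σ[d<7](S))) → 2
  ρ[e/d]((S − π[x,d](σ[d<7](S)))) → 2
  S → 5
  ρ[w/x](S) → 5
  (ρ[e/d]((S − π[x,d](σ[d<7](S)))) ⋈[e=d] ρ[w/x](S)) → 4

|E| = 4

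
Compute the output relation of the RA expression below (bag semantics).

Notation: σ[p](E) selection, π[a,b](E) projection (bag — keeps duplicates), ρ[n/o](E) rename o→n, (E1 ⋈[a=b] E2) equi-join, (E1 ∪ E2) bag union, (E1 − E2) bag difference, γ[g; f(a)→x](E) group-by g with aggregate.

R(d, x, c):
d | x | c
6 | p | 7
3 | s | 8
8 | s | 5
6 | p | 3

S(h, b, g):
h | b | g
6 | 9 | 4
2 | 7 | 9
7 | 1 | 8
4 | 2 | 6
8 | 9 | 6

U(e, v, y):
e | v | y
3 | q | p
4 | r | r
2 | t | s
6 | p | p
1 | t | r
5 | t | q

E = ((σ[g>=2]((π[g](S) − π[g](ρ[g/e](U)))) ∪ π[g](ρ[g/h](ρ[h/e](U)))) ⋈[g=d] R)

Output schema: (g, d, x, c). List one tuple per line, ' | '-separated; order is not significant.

Row counts bottom-up:
  S → 5
  π[g](S) → 5
  U → 6
  ρ[g/e](U) → 6
  π[g](ρ[g/e](U)) → 6
  (π[g](S) − π[g](ρ[g/e](U))) → 3
  σ[g>=2]((π[g](S) − π[g](ρ[g/e](U)))) → 3
  U → 6
  ρ[h/e](U) → 6
  ρ[g/h](ρ[h/e](U)) → 6
  π[g](ρ[g/h](ρ[h/e](U))) → 6
  (σ[g>=2]((π[g](S) − π[g](ρ[g/e](U)))) ∪ π[g](ρ[g/h](ρ[h/e](U)))) → 9
  R → 4
  ((σ[g>=2]((π[g](S) − π[g](ρ[g/e](U)))) ∪ π[g](ρ[g/h](ρ[h/e](U)))) ⋈[g=d] R) → 6

== RESULT ==
g | d | x | c
3 | 3 | s | 8
6 | 6 | p | 3
6 | 6 | p | 3
6 | 6 | p | 7
6 | 6 | p | 7
8 | 8 | s | 5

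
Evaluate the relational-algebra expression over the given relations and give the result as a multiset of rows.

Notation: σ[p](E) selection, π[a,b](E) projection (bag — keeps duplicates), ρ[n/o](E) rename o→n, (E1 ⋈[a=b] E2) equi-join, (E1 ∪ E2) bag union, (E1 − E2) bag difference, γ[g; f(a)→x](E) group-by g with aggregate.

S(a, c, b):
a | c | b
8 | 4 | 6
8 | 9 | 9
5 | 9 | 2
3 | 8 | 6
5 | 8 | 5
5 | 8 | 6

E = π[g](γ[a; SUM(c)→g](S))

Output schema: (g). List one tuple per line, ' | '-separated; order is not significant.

Row counts bottom-up:
  S → 6
  γ[a; SUM(c)→g](S) → 3
  π[g](γ[a; SUM(c)→g](S)) → 3

== RESULT ==
g
8
13
25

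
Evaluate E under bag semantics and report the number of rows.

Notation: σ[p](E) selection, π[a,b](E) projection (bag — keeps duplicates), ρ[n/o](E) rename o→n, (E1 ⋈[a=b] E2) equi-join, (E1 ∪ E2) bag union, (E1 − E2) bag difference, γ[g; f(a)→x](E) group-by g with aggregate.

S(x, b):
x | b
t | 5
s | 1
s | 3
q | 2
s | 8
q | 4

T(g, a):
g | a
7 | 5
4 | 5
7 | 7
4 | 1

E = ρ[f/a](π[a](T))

Per-node cardinality:
  T → 4
  π[a](T) → 4
  ρ[f/a](π[a](T)) → 4

|E| = 4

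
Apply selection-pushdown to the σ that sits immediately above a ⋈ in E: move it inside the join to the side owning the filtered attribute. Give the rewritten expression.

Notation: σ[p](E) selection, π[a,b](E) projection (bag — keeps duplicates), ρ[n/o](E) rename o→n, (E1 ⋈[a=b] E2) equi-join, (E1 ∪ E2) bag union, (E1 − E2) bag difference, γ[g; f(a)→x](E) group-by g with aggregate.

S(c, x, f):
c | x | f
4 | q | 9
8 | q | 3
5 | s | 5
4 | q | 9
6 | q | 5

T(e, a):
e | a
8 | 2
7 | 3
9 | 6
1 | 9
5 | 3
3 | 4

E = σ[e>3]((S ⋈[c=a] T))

σ filters on e, owned by the right side.
E' = (S ⋈[c=a] σ[e>3](T))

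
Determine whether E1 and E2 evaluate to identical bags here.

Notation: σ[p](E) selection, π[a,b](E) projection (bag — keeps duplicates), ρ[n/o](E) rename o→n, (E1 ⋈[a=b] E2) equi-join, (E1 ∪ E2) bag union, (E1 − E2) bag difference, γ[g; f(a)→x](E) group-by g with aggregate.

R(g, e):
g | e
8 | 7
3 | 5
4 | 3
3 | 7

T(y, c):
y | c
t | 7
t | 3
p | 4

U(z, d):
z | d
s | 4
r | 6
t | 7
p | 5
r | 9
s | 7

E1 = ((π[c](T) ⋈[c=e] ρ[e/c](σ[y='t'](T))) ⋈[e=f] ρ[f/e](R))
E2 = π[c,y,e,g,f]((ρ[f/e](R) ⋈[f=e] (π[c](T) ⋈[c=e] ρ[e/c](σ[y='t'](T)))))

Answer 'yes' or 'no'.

E1 subexpression sizes:
  T → 3
  π[c](T) → 3
  T → 3
  σ[y='t'](T) → 2
  ρ[e/c](σ[y='t'](T)) → 2
  (π[c](T) ⋈[c=e] ρ[e/c](σ[y='t'](T))) → 2
  R → 4
  ρ[f/e](R) → 4
  ((π[c](T) ⋈[c=e] ρ[e/c](σ[y='t'](T))) ⋈[e=f] ρ[f/e](R)) → 3
E2 subexpression sizes:
  R → 4
  ρ[f/e](R) → 4
  T → 3
  π[c](T) → 3
  T → 3
  σ[y='t'](T) → 2
  ρ[e/c](σ[y='t'](T)) → 2
  (π[c](T) ⋈[c=e] ρ[e/c](σ[y='t'](T))) → 2
  (ρ[f/e](R) ⋈[f=e] (π[c](T) ⋈[c=e] ρ[e/c](σ[y='t'](T)))) → 3
  π[c,y,e,g,f]((ρ[f/e](R) ⋈[f=e] (π[c](T) ⋈[c=e] ρ[e/c](σ[y='t'](T))))) → 3

E1 and E2 produce the same multiset:
c | y | e | g | f
3 | t | 3 | 4 | 3
7 | t | 7 | 3 | 7
7 | t | 7 | 8 | 7

yes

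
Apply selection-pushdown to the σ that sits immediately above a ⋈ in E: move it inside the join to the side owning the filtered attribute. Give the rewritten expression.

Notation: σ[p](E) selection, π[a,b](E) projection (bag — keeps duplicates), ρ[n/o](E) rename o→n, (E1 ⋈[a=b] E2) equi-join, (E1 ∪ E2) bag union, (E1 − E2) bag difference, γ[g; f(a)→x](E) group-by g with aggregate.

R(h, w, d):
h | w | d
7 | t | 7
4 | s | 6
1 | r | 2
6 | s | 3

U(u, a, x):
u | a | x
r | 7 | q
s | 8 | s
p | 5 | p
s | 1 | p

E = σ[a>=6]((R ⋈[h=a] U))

σ filters on a, owned by the right side.
E' = (R ⋈[h=a] σ[a>=6](U))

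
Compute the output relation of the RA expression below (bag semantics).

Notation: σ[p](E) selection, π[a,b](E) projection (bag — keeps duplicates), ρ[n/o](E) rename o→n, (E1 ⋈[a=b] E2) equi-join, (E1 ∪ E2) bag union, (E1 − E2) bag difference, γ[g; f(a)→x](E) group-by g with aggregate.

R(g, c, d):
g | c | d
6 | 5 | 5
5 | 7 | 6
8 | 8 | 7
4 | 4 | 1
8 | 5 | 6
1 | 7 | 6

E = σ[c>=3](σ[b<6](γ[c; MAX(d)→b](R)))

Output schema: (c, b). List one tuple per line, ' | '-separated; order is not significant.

Subexpression sizes:
  R → 6
  γ[c; MAX(d)→b](R) → 4
  σ[b<6](γ[c; MAX(d)→b](R)) → 1
  σ[c>=3](σ[b<6](γ[c; MAX(d)→b](R))) → 1

== RESULT ==
c | b
4 | 1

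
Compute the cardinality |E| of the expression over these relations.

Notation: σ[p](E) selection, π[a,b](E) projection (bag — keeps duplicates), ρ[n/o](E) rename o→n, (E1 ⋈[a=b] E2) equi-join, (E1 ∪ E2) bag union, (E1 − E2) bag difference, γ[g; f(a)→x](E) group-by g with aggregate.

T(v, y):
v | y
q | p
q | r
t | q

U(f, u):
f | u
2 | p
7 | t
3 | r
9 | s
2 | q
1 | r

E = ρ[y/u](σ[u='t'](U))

Stepwise |·|:
  U → 6
  σ[u='t'](U) → 1
  ρ[y/u](σ[u='t'](U)) → 1

|E| = 1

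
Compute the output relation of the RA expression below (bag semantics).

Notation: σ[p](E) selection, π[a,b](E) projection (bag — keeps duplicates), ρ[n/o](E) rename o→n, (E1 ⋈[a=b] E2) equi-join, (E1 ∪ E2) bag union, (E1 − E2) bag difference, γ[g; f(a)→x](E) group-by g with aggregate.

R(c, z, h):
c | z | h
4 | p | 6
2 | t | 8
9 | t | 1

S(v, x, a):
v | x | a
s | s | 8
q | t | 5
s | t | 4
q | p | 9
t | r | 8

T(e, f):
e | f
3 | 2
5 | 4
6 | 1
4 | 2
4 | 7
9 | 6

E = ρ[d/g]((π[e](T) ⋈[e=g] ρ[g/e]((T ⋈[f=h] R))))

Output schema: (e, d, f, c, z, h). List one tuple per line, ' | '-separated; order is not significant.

Per-node cardinality:
  T → 6
  π[e](T) → 6
  T → 6
  R → 3
  (T ⋈[f=h] R) → 2
  ρ[g/e]((T ⋈[f=h] R)) → 2
  (π[e](T) ⋈[e=g] ρ[g/e]((T ⋈[f=h] R))) → 2
  ρ[d/g]((π[e](T) ⋈[e=g] ρ[g/e]((T ⋈[f=h] R)))) → 2

== RESULT ==
e | d | f | c | z | h
6 | 6 | 1 | 9 | t | 1
9 | 9 | 6 | 4 | p | 6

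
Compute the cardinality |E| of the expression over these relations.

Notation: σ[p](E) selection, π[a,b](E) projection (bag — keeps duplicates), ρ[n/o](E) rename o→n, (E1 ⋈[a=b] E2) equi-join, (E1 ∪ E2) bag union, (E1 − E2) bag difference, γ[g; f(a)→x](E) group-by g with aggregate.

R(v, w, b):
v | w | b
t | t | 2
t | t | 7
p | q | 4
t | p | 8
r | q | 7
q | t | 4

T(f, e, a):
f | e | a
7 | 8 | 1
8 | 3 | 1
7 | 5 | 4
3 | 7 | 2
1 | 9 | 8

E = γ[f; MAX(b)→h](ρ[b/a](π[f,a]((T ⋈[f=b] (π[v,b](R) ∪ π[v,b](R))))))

Row counts bottom-up:
  T → 5
  R → 6
  π[v,b](R) → 6
  R → 6
  π[v,b](R) → 6
  (π[v,b](R) ∪ π[v,b](R)) → 12
  (T ⋈[f=b] (π[v,b](R) ∪ π[v,b](R))) → 10
  π[f,a]((T ⋈[f=b] (π[v,b](R) ∪ π[v,b](R)))) → 10
  ρ[b/a](π[f,a]((T ⋈[f=b] (π[v,b](R) ∪ π[v,b](R))))) → 10
  γ[f; MAX(b)→h](ρ[b/a](π[f,a]((T ⋈[f=b] (π[v,b](R) ∪ π[v,b](R)))))) → 2

|E| = 2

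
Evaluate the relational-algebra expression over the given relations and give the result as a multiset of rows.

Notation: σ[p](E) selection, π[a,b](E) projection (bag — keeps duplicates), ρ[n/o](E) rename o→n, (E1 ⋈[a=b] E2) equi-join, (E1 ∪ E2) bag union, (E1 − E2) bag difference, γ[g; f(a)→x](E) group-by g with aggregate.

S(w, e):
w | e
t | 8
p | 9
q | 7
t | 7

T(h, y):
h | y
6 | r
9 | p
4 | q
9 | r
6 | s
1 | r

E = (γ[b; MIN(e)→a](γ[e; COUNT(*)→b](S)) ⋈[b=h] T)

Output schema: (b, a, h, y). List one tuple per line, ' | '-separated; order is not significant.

Per-node cardinality:
  S → 4
  γ[e; COUNT(*)→b](S) → 3
  γ[b; MIN(e)→a](γ[e; COUNT(*)→b](S)) → 2
  T → 6
  (γ[b; MIN(e)→a](γ[e; COUNT(*)→b](S)) ⋈[b=h] T) → 1

== RESULT ==
b | a | h | y
1 | 8 | 1 | r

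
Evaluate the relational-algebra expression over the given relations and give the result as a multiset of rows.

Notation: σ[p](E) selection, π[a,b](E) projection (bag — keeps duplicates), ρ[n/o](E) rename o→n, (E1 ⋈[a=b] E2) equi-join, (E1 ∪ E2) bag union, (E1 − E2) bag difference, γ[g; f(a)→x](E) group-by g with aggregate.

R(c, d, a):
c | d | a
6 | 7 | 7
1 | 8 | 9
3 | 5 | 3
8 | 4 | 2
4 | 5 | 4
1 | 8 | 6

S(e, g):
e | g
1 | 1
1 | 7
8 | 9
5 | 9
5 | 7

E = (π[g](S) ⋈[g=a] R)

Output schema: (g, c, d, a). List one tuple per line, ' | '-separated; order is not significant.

Per-node cardinality:
  S → 5
  π[g](S) → 5
  R → 6
  (π[g](S) ⋈[g=a] R) → 4

== RESULT ==
g | c | d | a
7 | 6 | 7 | 7
7 | 6 | 7 | 7
9 | 1 | 8 | 9
9 | 1 | 8 | 9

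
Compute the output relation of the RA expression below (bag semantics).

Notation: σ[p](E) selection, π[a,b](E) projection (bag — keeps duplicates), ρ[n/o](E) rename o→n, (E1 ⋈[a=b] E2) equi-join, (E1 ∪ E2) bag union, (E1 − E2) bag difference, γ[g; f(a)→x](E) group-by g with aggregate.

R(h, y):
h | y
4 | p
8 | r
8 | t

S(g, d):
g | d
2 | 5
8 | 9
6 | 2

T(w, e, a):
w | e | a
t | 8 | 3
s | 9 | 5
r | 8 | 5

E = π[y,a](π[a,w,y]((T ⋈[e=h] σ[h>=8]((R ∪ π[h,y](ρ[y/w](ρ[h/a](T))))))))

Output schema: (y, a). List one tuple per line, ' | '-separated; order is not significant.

Stepwise |·|:
  T → 3
  R → 3
  T → 3
  ρ[h/a](T) → 3
  ρ[y/w](ρ[h/a](T)) → 3
  π[h,y](ρ[y/w](ρ[h/a](T))) → 3
  (R ∪ π[h,y](ρ[y/w](ρ[h/a](T)))) → 6
  σ[h>=8]((R ∪ π[h,y](ρ[y/w](ρ[h/a](T))))) → 2
  (T ⋈[e=h] σ[h>=8]((R ∪ π[h,y](ρ[y/w](ρ[h/a](T)))))) → 4
  π[a,w,y]((T ⋈[e=h] σ[h>=8]((R ∪ π[h,y](ρ[y/w](ρ[h/a](T))))))) → 4
  π[y,a](π[a,w,y]((T ⋈[e=h] σ[h>=8]((R ∪ π[h,y](ρ[y/w](ρ[h/a](T)))))))) → 4

== RESULT ==
y | a
r | 3
r | 5
t | 3
t | 5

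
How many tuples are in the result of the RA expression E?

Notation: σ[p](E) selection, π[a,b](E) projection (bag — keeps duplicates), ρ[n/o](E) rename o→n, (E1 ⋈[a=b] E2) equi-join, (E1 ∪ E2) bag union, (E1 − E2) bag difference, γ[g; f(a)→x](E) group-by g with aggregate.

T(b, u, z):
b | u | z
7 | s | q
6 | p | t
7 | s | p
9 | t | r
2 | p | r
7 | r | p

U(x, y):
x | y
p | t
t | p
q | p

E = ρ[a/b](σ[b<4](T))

Stepwise |·|:
  T → 6
  σ[b<4](T) → 1
  ρ[a/b](σ[b<4](T)) → 1

|E| = 1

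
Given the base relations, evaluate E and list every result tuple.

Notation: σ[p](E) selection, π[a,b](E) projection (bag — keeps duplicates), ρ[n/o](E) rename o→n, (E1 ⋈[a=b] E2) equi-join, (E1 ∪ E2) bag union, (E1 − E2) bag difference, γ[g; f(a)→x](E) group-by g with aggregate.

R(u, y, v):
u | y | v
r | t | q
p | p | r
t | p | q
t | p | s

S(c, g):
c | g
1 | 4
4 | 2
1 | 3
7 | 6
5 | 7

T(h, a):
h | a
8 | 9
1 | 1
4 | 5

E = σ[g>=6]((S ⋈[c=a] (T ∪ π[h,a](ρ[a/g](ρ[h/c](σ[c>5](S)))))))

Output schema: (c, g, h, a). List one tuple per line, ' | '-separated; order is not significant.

Row counts bottom-up:
  S → 5
  T → 3
  S → 5
  σ[c>5](S) → 1
  ρ[h/c](σ[c>5](S)) → 1
  ρ[a/g](ρ[h/c](σ[c>5](S))) → 1
  π[h,a](ρ[a/g](ρ[h/c](σ[c>5](S)))) → 1
  (T ∪ π[h,a](ρ[a/g](ρ[h/c](σ[c>5](S))))) → 4
  (S ⋈[c=a] (T ∪ π[h,a](ρ[a/g](ρ[h/c](σ[c>5](S)))))) → 3
  σ[g>=6]((S ⋈[c=a] (T ∪ π[h,a](ρ[a/g](ρ[h/c](σ[c>5](S))))))) → 1

== RESULT ==
c | g | h | a
5 | 7 | 4 | 5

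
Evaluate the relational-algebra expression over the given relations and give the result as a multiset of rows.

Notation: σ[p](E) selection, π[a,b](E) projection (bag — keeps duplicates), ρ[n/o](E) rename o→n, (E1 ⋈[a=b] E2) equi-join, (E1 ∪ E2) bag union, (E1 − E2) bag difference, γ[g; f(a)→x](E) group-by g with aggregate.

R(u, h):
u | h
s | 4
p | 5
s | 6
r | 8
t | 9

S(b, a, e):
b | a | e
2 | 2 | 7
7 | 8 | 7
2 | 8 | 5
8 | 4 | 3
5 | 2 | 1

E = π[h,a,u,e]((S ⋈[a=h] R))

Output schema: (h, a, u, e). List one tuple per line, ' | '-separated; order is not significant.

Subexpression sizes:
  S → 5
  R → 5
  (S ⋈[a=h] R) → 3
  π[h,a,u,e]((S ⋈[a=h] R)) → 3

== RESULT ==
h | a | u | e
4 | 4 | s | 3
8 | 8 | r | 5
8 | 8 | r | 7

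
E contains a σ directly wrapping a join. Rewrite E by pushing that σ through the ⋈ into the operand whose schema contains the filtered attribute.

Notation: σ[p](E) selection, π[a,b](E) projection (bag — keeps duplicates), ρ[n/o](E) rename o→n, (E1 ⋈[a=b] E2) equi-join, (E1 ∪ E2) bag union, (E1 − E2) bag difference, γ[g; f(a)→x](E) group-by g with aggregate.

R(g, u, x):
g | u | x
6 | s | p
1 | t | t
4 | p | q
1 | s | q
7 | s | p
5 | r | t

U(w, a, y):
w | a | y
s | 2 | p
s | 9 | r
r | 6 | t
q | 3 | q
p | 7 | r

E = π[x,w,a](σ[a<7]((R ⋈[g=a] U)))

σ filters on a, owned by the right side.
E' = π[x,w,a]((R ⋈[g=a] σ[a<7](U)))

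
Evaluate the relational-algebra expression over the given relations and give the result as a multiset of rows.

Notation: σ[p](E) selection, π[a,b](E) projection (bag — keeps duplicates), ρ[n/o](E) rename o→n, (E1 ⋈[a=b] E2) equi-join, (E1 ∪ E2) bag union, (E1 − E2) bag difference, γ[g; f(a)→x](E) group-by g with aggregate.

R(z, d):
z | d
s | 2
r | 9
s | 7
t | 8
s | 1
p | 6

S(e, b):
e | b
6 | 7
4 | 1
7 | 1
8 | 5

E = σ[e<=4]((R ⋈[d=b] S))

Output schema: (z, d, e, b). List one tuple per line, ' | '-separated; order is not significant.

Row counts bottom-up:
  R → 6
  S → 4
  (R ⋈[d=b] S) → 3
  σ[e<=4]((R ⋈[d=b] S)) → 1

== RESULT ==
z | d | e | b
s | 1 | 4 | 1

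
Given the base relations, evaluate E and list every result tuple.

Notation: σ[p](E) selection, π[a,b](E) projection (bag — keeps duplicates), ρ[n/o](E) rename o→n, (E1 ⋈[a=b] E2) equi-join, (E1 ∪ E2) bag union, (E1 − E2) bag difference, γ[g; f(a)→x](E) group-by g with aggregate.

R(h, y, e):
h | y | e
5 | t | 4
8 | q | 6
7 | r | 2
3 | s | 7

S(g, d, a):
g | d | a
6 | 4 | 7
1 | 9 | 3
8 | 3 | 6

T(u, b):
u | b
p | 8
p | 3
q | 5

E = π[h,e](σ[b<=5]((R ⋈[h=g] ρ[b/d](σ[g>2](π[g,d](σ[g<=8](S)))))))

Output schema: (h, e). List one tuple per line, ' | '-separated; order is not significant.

Subexpression sizes:
  R → 4
  S → 3
  σ[g<=8](S) → 3
  π[g,d](σ[g<=8](S)) → 3
  σ[g>2](π[g,d](σ[g<=8](S))) → 2
  ρ[b/d](σ[g>2](π[g,d](σ[g<=8](S)))) → 2
  (R ⋈[h=g] ρ[b/d](σ[g>2](π[g,d](σ[g<=8](S))))) → 1
  σ[b<=5]((R ⋈[h=g] ρ[b/d](σ[g>2](π[g,d](σ[g<=8](S)))))) → 1
  π[h,e](σ[b<=5]((R ⋈[h=g] ρ[b/d](σ[g>2](π[g,d](σ[g<=8](S))))))) → 1

== RESULT ==
h | e
8 | 6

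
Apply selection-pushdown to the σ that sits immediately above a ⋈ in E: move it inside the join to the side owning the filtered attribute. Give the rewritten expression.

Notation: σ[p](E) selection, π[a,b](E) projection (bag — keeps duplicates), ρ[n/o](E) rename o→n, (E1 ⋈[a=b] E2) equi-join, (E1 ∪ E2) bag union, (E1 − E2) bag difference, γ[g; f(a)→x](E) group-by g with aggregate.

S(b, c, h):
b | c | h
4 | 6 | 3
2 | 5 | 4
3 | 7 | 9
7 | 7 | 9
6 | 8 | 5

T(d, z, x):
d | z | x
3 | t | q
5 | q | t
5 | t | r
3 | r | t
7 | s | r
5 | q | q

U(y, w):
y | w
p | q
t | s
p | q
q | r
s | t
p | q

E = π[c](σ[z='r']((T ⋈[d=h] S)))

σ filters on z, owned by the left side.
E' = π[c]((σ[z='r'](T) ⋈[d=h] S))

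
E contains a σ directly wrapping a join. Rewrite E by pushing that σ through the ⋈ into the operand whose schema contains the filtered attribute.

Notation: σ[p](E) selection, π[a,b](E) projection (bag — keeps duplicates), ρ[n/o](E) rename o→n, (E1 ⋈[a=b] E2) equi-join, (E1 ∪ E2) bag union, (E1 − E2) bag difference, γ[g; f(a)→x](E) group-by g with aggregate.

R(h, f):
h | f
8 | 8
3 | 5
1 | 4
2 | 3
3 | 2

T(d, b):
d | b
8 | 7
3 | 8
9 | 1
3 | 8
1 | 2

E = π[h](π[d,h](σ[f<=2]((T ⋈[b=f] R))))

σ filters on f, owned by the right side.
E' = π[h](π[d,h]((T ⋈[b=f] σ[f<=2](R))))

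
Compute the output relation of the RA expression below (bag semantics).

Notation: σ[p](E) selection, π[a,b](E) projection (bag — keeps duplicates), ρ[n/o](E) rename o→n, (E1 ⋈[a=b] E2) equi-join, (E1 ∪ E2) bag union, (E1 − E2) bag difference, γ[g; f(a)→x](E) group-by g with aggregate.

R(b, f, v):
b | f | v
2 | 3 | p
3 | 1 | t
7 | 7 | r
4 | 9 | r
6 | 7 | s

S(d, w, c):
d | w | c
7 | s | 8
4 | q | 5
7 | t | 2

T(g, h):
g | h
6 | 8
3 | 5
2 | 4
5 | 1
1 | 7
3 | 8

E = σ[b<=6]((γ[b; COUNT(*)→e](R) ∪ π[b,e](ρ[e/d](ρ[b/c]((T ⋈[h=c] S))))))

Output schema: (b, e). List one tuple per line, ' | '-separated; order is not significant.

Per-node cardinality:
  R → 5
  γ[b; COUNT(*)→e](R) → 5
  T → 6
  S → 3
  (T ⋈[h=c] S) → 3
  ρ[b/c]((T ⋈[h=c] S)) → 3
  ρ[e/d](ρ[b/c]((T ⋈[h=c] S))) → 3
  π[b,e](ρ[e/d](ρ[b/c]((T ⋈[h=c] S)))) → 3
  (γ[b; COUNT(*)→e](R) ∪ π[b,e](ρ[e/d](ρ[b/c]((T ⋈[h=c] S))))) → 8
  σ[b<=6]((γ[b; COUNT(*)→e](R) ∪ π[b,e](ρ[e/d](ρ[b/c]((T ⋈[h=c] S)))))) → 5

== RESULT ==
b | e
2 | 1
3 | 1
4 | 1
5 | 4
6 | 1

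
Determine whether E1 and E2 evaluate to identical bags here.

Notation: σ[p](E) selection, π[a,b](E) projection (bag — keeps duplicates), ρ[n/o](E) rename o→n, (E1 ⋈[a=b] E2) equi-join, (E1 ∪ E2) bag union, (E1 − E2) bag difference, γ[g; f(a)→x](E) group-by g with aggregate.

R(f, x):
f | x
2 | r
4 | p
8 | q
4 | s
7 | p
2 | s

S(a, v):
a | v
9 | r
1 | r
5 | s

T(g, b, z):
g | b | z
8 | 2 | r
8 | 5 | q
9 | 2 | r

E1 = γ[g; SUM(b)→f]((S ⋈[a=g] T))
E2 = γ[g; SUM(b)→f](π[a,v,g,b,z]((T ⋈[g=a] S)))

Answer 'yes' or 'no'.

E1 row counts bottom-up:
  S → 3
  T → 3
  (S ⋈[a=g] T) → 1
  γ[g; SUM(b)→f]((S ⋈[a=g] T)) → 1
E2 row counts bottom-up:
  T → 3
  S → 3
  (T ⋈[g=a] S) → 1
  π[a,v,g,b,z]((T ⋈[g=a] S)) → 1
  γ[g; SUM(b)→f](π[a,v,g,b,z]((T ⋈[g=a] S))) → 1

E1 and E2 produce the same multiset:
g | f
9 | 2

yes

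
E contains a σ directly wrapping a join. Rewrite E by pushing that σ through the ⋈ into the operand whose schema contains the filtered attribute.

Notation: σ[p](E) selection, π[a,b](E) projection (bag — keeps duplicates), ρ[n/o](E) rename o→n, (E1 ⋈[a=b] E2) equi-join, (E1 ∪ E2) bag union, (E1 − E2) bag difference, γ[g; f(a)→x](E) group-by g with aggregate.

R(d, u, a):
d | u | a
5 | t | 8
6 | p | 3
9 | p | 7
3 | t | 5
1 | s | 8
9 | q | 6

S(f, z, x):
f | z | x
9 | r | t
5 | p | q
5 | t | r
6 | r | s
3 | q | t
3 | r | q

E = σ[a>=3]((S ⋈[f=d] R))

σ filters on a, owned by the right side.
E' = (S ⋈[f=d] σ[a>=3](R))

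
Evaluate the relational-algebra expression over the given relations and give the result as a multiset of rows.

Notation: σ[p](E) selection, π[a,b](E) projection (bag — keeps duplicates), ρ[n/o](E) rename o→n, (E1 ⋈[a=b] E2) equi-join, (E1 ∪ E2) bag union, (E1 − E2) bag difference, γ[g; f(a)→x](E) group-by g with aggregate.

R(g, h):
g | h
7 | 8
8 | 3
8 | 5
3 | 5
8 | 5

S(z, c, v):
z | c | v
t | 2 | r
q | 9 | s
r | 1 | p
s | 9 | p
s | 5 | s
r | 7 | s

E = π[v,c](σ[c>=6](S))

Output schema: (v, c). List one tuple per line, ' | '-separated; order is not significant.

Stepwise |·|:
  S → 6
  σ[c>=6](S) → 3
  π[v,c](σ[c>=6](S)) → 3

== RESULT ==
v | c
p | 9
s | 7
s | 9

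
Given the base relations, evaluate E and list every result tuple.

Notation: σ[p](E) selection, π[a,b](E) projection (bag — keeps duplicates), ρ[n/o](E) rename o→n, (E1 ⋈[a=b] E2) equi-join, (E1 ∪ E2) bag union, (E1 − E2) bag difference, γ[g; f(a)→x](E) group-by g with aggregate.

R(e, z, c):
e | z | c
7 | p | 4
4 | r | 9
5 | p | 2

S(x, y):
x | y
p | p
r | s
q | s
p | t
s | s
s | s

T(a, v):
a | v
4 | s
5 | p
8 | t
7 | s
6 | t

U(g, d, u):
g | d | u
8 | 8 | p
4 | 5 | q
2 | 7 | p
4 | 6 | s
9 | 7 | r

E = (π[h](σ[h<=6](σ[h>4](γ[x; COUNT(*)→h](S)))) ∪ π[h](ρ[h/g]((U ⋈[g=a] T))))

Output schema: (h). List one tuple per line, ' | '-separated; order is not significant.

Subexpression sizes:
  S → 6
  γ[x; COUNT(*)→h](S) → 4
  σ[h>4](γ[x; COUNT(*)→h](S)) → 0
  σ[h<=6](σ[h>4](γ[x; COUNT(*)→h](S))) → 0
  π[h](σ[h<=6](σ[h>4](γ[x; COUNT(*)→h](S)))) → 0
  U → 5
  T → 5
  (U ⋈[g=a] T) → 3
  ρ[h/g]((U ⋈[g=a] T)) → 3
  π[h](ρ[h/g]((U ⋈[g=a] T))) → 3
  (π[h](σ[h<=6](σ[h>4](γ[x; COUNT(*)→h](S)))) ∪ π[h](ρ[h/g]((U ⋈[g=a] T)))) → 3

== RESULT ==
h
4
4
8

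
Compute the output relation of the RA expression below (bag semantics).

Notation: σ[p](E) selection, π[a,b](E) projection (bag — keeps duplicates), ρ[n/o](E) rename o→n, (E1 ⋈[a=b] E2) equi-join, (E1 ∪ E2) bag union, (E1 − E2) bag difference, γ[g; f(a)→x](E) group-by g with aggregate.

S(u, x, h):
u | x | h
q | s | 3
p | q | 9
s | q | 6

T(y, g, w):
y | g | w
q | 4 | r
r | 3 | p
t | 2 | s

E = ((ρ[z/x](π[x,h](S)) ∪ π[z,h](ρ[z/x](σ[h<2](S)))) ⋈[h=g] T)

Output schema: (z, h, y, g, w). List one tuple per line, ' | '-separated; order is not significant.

Stepwise |·|:
  S → 3
  π[x,h](S) → 3
  ρ[z/x](π[x,h](S)) → 3
  S → 3
  σ[h<2](S) → 0
  ρ[z/x](σ[h<2](S)) → 0
  π[z,h](ρ[z/x](σ[h<2](S))) → 0
  (ρ[z/x](π[x,h](S)) ∪ π[z,h](ρ[z/x](σ[h<2](S)))) → 3
  T → 3
  ((ρ[z/x](π[x,h](S)) ∪ π[z,h](ρ[z/x](σ[h<2](S)))) ⋈[h=g] T) → 1

== RESULT ==
z | h | y | g | w
s | 3 | r | 3 | p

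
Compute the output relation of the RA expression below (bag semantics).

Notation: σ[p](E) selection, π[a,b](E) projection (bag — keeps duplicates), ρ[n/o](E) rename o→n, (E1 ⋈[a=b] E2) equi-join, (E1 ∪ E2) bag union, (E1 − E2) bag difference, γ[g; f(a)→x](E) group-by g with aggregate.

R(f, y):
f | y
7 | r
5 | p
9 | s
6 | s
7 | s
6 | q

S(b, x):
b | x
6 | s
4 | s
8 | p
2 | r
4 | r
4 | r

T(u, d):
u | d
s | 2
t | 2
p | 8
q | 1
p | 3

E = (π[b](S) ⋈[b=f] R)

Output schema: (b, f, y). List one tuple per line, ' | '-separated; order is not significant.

Row counts bottom-up:
  S → 6
  π[b](S) → 6
  R → 6
  (π[b](S) ⋈[b=f] R) → 2

== RESULT ==
b | f | y
6 | 6 | q
6 | 6 | s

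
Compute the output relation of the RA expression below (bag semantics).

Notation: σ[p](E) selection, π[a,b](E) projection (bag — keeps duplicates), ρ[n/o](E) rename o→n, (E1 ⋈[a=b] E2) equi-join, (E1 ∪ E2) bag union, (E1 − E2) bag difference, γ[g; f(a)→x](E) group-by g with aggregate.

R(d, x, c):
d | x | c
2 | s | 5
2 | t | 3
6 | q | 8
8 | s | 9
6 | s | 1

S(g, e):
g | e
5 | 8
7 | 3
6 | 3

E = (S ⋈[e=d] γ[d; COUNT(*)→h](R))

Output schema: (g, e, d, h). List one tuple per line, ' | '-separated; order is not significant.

Subexpression sizes:
  S → 3
  R → 5
  γ[d; COUNT(*)→h](R) → 3
  (S ⋈[e=d] γ[d; COUNT(*)→h](R)) → 1

== RESULT ==
g | e | d | h
5 | 8 | 8 | 1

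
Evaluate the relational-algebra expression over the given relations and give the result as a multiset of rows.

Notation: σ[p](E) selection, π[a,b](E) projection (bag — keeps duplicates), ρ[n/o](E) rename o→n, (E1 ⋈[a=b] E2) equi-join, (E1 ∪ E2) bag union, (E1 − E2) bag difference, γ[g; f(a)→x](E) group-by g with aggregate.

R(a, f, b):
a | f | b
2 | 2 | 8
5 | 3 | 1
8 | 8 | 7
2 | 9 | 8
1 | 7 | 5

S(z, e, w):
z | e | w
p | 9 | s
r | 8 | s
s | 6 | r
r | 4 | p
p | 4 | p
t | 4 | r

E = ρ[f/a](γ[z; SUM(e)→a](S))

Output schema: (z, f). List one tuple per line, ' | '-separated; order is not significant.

Subexpression sizes:
  S → 6
  γ[z; SUM(e)→a](S) → 4
  ρ[f/a](γ[z; SUM(e)→a](S)) → 4

== RESULT ==
z | f
p | 13
r | 12
s | 6
t | 4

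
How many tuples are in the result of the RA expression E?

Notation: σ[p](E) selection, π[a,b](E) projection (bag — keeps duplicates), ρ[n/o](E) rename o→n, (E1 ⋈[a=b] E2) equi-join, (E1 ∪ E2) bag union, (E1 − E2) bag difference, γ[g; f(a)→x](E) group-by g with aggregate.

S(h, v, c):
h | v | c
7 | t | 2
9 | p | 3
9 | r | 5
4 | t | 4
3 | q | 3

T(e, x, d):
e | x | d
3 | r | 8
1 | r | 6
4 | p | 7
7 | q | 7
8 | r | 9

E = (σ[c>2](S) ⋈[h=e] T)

Stepwise |·|:
  S → 5
  σ[c>2](S) → 4
  T → 5
  (σ[c>2](S) ⋈[h=e] T) → 2

|E| = 2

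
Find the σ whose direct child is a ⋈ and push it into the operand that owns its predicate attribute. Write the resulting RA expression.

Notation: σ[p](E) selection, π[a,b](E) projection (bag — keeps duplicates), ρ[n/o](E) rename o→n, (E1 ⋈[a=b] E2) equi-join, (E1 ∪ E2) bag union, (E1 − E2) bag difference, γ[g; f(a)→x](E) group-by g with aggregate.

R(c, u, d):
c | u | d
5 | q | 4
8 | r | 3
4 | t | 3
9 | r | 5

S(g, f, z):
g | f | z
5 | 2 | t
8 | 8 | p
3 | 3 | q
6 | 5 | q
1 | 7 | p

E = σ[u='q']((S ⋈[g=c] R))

σ filters on u, owned by the right side.
E' = (S ⋈[g=c] σ[u='q'](R))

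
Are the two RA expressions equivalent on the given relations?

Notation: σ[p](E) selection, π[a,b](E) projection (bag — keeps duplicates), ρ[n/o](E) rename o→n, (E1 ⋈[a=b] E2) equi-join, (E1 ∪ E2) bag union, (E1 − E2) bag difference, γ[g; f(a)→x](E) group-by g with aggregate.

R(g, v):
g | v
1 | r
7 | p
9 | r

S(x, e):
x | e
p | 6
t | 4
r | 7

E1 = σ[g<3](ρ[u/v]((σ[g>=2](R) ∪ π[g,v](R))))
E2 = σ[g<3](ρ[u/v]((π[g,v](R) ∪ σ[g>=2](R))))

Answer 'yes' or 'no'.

E1 row counts bottom-up:
  R → 3
  σ[g>=2](R) → 2
  R → 3
  π[g,v](R) → 3
  (σ[g>=2](R) ∪ π[g,v](R)) → 5
  ρ[u/v]((σ[g>=2](R) ∪ π[g,v](R))) → 5
  σ[g<3](ρ[u/v]((σ[g>=2](R) ∪ π[g,v](R)))) → 1
E2 row counts bottom-up:
  R → 3
  π[g,v](R) → 3
  R → 3
  σ[g>=2](R) → 2
  (π[g,v](R) ∪ σ[g>=2](R)) → 5
  ρ[u/v]((π[g,v](R) ∪ σ[g>=2](R))) → 5
  σ[g<3](ρ[u/v]((π[g,v](R) ∪ σ[g>=2](R)))) → 1

E1 and E2 produce the same multiset:
g | u
1 | r

yes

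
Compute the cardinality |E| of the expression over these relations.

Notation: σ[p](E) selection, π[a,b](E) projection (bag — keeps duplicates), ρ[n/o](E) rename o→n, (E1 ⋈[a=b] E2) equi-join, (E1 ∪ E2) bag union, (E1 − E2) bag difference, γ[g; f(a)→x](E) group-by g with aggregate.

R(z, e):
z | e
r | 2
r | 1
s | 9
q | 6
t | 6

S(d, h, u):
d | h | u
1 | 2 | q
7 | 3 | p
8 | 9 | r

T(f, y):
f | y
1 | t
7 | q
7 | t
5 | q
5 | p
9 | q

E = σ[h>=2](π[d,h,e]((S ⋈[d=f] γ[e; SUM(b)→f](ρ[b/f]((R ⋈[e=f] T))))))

Row counts bottom-up:
  S → 3
  R → 5
  T → 6
  (R ⋈[e=f] T) → 2
  ρ[b/f]((R ⋈[e=f] T)) → 2
  γ[e; SUM(b)→f](ρ[b/f]((R ⋈[e=f] T))) → 2
  (S ⋈[d=f] γ[e; SUM(b)→f](ρ[b/f]((R ⋈[e=f] T)))) → 1
  π[d,h,e]((S ⋈[d=f] γ[e; SUM(b)→f](ρ[b/f]((R ⋈[e=f] T))))) → 1
  σ[h>=2](π[d,h,e]((S ⋈[d=f] γ[e; SUM(b)→f](ρ[b/f]((R ⋈[e=f] T)))))) → 1

|E| = 1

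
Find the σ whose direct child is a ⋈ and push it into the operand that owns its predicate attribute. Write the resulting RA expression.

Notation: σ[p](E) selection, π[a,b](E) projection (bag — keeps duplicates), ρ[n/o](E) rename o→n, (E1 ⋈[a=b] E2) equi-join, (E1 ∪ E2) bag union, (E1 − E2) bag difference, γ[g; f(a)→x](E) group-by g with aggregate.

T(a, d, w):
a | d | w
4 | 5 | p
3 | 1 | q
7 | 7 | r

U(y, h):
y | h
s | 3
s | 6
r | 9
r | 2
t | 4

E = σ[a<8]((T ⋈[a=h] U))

σ filters on a, owned by the left side.
E' = (σ[a<8](T) ⋈[a=h] U)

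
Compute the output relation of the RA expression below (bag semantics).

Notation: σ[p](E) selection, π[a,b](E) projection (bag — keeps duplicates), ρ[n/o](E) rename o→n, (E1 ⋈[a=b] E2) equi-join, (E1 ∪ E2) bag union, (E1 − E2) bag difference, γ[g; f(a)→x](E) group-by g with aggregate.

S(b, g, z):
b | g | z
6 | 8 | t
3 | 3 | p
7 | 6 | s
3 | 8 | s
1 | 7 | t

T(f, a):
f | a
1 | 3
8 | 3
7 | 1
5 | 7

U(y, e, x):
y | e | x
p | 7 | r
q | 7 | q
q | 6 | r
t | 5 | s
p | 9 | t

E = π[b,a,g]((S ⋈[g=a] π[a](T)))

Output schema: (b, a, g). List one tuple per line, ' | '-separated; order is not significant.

Row counts bottom-up:
  S → 5
  T → 4
  π[a](T) → 4
  (S ⋈[g=a] π[a](T)) → 3
  π[b,a,g]((S ⋈[g=a] π[a](T))) → 3

== RESULT ==
b | a | g
1 | 7 | 7
3 | 3 | 3
3 | 3 | 3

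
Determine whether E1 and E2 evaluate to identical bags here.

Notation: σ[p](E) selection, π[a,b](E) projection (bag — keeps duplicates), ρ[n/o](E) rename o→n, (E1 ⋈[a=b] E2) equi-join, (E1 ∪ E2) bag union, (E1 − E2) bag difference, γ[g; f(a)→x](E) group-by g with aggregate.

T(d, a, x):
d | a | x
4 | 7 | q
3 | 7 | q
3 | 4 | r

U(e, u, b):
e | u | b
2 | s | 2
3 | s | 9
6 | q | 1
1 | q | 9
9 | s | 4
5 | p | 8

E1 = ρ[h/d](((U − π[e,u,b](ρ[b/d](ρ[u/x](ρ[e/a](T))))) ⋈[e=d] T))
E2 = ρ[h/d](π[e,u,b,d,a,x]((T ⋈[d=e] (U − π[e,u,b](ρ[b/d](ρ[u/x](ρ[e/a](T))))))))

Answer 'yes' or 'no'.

E1 row counts bottom-up:
  U → 6
  T → 3
  ρ[e/a](T) → 3
  ρ[u/x](ρ[e/a](T)) → 3
  ρ[b/d](ρ[u/x](ρ[e/a](T))) → 3
  π[e,u,b](ρ[b/d](ρ[u/x](ρ[e/a](T)))) → 3
  (U − π[e,u,b](ρ[b/d](ρ[u/x](ρ[e/a](T))))) → 6
  T → 3
  ((U − π[e,u,b](ρ[b/d](ρ[u/x](ρ[e/a](T))))) ⋈[e=d] T) → 2
  ρ[h/d](((U − π[e,u,b](ρ[b/d](ρ[u/x](ρ[e/a](T))))) ⋈[e=d] T)) → 2
E2 row counts bottom-up:
  T → 3
  U → 6
  T → 3
  ρ[e/a](T) → 3
  ρ[u/x](ρ[e/a](T)) → 3
  ρ[b/d](ρ[u/x](ρ[e/a](T))) → 3
  π[e,u,b](ρ[b/d](ρ[u/x](ρ[e/a](T)))) → 3
  (U − π[e,u,b](ρ[b/d](ρ[u/x](ρ[e/a](T))))) → 6
  (T ⋈[d=e] (U − π[e,u,b](ρ[b/d](ρ[u/x](ρ[e/a](T)))))) → 2
  π[e,u,b,d,a,x]((T ⋈[d=e] (U − π[e,u,b](ρ[b/d](ρ[u/x](ρ[e/a](T))))))) → 2
  ρ[h/d](π[e,u,b,d,a,x]((T ⋈[d=e] (U − π[e,u,b](ρ[b/d](ρ[u/x](ρ[e/a](T)))))))) → 2

E1 and E2 produce the same multiset:
e | u | b | h | a | x
3 | s | 9 | 3 | 4 | r
3 | s | 9 | 3 | 7 | q

yes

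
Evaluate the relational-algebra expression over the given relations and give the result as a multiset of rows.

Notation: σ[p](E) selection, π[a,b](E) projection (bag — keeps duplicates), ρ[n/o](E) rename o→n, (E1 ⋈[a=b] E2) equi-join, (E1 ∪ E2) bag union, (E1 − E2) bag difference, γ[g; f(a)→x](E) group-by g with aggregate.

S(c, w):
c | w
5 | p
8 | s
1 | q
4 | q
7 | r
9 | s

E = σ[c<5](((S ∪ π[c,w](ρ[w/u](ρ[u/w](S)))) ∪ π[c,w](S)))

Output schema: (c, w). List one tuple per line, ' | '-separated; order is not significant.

Subexpression sizes:
  S → 6
  S → 6
  ρ[u/w](S) → 6
  ρ[w/u](ρ[u/w](S)) → 6
  π[c,w](ρ[w/u](ρ[u/w](S))) → 6
  (S ∪ π[c,w](ρ[w/u](ρ[u/w](S)))) → 12
  S → 6
  π[c,w](S) → 6
  ((S ∪ π[c,w](ρ[w/u](ρ[u/w](S)))) ∪ π[c,w](S)) → 18
  σ[c<5](((S ∪ π[c,w](ρ[w/u](ρ[u/w](S)))) ∪ π[c,w](S))) → 6

== RESULT ==
c | w
1 | q
1 | q
1 | q
4 | q
4 | q
4 | q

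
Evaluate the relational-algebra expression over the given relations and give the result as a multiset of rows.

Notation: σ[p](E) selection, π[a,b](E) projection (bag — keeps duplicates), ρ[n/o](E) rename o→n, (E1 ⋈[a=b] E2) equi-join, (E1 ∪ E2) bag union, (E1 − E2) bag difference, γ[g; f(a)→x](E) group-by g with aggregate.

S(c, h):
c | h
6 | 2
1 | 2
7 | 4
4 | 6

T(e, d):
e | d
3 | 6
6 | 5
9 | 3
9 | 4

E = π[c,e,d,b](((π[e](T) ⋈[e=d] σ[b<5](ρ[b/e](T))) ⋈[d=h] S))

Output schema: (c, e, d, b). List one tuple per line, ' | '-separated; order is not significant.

Per-node cardinality:
  T → 4
  π[e](T) → 4
  T → 4
  ρ[b/e](T) → 4
  σ[b<5](ρ[b/e](T)) → 1
  (π[e](T) ⋈[e=d] σ[b<5](ρ[b/e](T))) → 1
  S → 4
  ((π[e](T) ⋈[e=d] σ[b<5](ρ[b/e](T))) ⋈[d=h] S) → 1
  π[c,e,d,b](((π[e](T) ⋈[e=d] σ[b<5](ρ[b/e](T))) ⋈[d=h] S)) → 1

== RESULT ==
c | e | d | b
4 | 6 | 6 | 3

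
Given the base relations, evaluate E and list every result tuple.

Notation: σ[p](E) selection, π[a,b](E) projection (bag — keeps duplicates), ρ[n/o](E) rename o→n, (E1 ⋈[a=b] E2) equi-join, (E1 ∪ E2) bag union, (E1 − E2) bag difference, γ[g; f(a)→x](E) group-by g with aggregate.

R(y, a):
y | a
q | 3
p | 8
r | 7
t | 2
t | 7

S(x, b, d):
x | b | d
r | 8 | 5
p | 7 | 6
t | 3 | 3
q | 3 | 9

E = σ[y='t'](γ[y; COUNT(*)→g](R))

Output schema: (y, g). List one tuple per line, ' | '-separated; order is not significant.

Row counts bottom-up:
  R → 5
  γ[y; COUNT(*)→g](R) → 4
  σ[y='t'](γ[y; COUNT(*)→g](R)) → 1

== RESULT ==
y | g
t | 2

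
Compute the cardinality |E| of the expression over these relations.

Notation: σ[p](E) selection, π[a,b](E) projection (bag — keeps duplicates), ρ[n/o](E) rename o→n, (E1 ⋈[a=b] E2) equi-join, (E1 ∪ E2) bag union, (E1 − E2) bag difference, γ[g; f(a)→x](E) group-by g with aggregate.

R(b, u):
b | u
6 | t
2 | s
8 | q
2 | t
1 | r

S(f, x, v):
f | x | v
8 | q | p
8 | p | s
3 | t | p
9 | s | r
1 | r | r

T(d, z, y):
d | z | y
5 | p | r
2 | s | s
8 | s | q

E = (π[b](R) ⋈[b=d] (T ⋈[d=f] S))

Stepwise |·|:
  R → 5
  π[b](R) → 5
  T → 3
  S → 5
  (T ⋈[d=f] S) → 2
  (π[b](R) ⋈[b=d] (T ⋈[d=f] S)) → 2

|E| = 2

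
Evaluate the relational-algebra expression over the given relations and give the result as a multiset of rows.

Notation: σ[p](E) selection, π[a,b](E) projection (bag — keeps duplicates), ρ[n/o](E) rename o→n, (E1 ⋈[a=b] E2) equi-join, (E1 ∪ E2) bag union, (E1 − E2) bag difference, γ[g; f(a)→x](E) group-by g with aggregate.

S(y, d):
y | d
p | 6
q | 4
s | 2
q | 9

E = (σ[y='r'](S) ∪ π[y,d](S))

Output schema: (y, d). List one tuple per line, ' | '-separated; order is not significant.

Row counts bottom-up:
  S → 4
  σ[y='r'](S) → 0
  S → 4
  π[y,d](S) → 4
  (σ[y='r'](S) ∪ π[y,d](S)) → 4

== RESULT ==
y | d
p | 6
q | 4
q | 9
s | 2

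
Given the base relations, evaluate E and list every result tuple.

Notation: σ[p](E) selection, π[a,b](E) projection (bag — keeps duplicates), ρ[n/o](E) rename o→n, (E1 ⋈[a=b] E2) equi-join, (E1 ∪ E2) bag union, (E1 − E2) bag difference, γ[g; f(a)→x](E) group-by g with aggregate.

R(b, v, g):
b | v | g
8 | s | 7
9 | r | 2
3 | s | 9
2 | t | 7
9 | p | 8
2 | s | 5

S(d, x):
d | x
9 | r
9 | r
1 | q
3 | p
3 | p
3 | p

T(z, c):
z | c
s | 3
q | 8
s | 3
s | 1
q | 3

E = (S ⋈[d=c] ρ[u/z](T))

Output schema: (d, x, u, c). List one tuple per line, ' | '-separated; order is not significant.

Stepwise |·|:
  S → 6
  T → 5
  ρ[u/z](T) → 5
  (S ⋈[d=c] ρ[u/z](T)) → 10

== RESULT ==
d | x | u | c
1 | q | s | 1
3 | p | q | 3
3 | p | q | 3
3 | p | q | 3
3 | p | s | 3
3 | p | s | 3
3 | p | s | 3
3 | p | s | 3
3 | p | s | 3
3 | p | s | 3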